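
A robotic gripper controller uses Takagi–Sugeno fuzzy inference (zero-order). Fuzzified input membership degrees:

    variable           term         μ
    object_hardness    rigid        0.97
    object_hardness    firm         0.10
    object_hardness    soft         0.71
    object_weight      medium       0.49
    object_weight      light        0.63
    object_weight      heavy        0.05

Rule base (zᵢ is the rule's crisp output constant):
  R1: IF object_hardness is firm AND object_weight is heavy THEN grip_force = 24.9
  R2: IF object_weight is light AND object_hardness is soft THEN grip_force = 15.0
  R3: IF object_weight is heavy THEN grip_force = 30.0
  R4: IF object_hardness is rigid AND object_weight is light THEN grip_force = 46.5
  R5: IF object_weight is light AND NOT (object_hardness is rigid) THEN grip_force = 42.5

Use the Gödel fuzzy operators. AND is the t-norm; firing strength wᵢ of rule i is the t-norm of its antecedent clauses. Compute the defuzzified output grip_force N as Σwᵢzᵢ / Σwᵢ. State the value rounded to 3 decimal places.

R1 (z=24.9): firm=0.10, heavy=0.05; AND[min(a, b)] → w = 0.05
R2 (z=15.0): light=0.63, soft=0.71; AND[min(a, b)] → w = 0.63
R3 (z=30.0): heavy=0.05 → w = 0.05
R4 (z=46.5): rigid=0.97, light=0.63; AND[min(a, b)] → w = 0.63
R5 (z=42.5): light=0.63, ¬rigid=1−0.97=0.03; AND[min(a, b)] → w = 0.03
Weighted average = (0.05·24.9 + 0.63·15.0 + 0.05·30.0 + 0.63·46.5 + 0.03·42.5) / (0.05 + 0.63 + 0.05 + 0.63 + 0.03)
  = 42.7650 / 1.3900 = 30.766

30.766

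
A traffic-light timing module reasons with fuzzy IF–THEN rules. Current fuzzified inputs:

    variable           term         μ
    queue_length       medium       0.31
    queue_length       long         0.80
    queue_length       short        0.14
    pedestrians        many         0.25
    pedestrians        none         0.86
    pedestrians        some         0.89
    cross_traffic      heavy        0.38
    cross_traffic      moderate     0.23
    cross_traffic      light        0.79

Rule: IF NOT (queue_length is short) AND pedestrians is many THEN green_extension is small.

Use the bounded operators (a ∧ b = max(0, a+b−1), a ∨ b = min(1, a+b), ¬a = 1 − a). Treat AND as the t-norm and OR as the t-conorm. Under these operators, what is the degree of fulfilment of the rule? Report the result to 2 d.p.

0.11

firing strength: ¬short=1−0.14=0.86, many=0.25; AND[max(0, a+b−1)] → w = 0.11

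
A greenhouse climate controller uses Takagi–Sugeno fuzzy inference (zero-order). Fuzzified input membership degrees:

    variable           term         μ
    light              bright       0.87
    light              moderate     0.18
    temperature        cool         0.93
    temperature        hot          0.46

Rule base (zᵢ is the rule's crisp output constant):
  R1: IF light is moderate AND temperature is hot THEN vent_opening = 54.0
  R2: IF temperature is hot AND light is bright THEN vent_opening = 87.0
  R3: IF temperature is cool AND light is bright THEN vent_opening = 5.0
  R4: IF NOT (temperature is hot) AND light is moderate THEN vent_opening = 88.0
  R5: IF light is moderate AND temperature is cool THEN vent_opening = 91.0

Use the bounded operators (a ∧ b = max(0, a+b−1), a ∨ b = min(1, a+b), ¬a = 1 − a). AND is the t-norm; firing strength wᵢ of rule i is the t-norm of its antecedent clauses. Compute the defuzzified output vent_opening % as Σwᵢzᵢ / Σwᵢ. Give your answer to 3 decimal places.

R1 (z=54.0): moderate=0.18, hot=0.46; AND[max(0, a+b−1)] → w = 0.00
R2 (z=87.0): hot=0.46, bright=0.87; AND[max(0, a+b−1)] → w = 0.33
R3 (z=5.0): cool=0.93, bright=0.87; AND[max(0, a+b−1)] → w = 0.80
R4 (z=88.0): ¬hot=1−0.46=0.54, moderate=0.18; AND[max(0, a+b−1)] → w = 0.00
R5 (z=91.0): moderate=0.18, cool=0.93; AND[max(0, a+b−1)] → w = 0.11
Weighted average = (0.00·54.0 + 0.33·87.0 + 0.80·5.0 + 0.00·88.0 + 0.11·91.0) / (0.00 + 0.33 + 0.80 + 0.00 + 0.11)
  = 42.7200 / 1.2400 = 34.452

34.452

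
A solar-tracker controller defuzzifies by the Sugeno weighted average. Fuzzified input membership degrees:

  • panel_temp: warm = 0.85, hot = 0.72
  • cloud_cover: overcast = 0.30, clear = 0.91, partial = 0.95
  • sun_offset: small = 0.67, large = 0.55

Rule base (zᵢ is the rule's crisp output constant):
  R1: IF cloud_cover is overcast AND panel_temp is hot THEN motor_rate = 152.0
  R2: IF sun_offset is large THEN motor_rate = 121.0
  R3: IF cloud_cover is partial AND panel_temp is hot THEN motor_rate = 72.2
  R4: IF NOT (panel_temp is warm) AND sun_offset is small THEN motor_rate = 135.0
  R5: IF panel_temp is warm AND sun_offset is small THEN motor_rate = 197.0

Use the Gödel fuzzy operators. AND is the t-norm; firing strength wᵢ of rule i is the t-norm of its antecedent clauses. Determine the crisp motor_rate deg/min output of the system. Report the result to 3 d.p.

R1 (z=152.0): overcast=0.30, hot=0.72; AND[min(a, b)] → w = 0.30
R2 (z=121.0): large=0.55 → w = 0.55
R3 (z=72.2): partial=0.95, hot=0.72; AND[min(a, b)] → w = 0.72
R4 (z=135.0): ¬warm=1−0.85=0.15, small=0.67; AND[min(a, b)] → w = 0.15
R5 (z=197.0): warm=0.85, small=0.67; AND[min(a, b)] → w = 0.67
Weighted average = (0.30·152.0 + 0.55·121.0 + 0.72·72.2 + 0.15·135.0 + 0.67·197.0) / (0.30 + 0.55 + 0.72 + 0.15 + 0.67)
  = 316.3740 / 2.3900 = 132.374

132.374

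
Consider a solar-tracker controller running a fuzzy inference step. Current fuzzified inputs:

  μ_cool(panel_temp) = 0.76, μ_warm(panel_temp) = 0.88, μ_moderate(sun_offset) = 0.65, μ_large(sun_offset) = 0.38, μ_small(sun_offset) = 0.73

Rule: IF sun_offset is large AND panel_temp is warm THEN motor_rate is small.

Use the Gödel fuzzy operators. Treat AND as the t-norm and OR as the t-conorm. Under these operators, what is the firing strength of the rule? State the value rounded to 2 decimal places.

0.38

firing strength: large=0.38, warm=0.88; AND[min(a, b)] → w = 0.38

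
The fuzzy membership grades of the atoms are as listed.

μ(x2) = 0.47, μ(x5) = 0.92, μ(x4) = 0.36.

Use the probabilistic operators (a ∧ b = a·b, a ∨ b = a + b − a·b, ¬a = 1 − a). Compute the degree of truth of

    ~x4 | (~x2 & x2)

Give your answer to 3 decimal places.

0.730

~x4 = 1 − 0.3600 = 0.6400
~x2 = 1 − 0.4700 = 0.5300
~x2 & x2 = a·b on (0.5300, 0.4700) = 0.2491
~x4 | (~x2 & x2) = a + b − a·b on (0.6400, 0.2491) = 0.7297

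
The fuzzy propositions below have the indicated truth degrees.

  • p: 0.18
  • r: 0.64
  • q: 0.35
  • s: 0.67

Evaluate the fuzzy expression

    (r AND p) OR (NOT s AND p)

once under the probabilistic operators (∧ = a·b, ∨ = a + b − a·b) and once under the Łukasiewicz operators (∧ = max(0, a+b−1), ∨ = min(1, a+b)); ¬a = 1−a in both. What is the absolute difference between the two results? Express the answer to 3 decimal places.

Under probabilistic:
  r AND p = a·b on (0.6400, 0.1800) = 0.1152
  NOT s = 1 − 0.6700 = 0.3300
  NOT s AND p = a·b on (0.3300, 0.1800) = 0.0594
  (r AND p) OR (NOT s AND p) = a + b − a·b on (0.1152, 0.0594) = 0.1678
  → value = 0.1678
Under Łukasiewicz:
  r AND p = max(0, a+b−1) on (0.64, 0.18) = 0.00
  NOT s = 1 − 0.67 = 0.33
  NOT s AND p = max(0, a+b−1) on (0.33, 0.18) = 0.00
  (r AND p) OR (NOT s AND p) = min(1, a+b) on (0.00, 0.00) = 0.00
  → value = 0.0000
|0.1678 − 0.0000| = 0.168

0.168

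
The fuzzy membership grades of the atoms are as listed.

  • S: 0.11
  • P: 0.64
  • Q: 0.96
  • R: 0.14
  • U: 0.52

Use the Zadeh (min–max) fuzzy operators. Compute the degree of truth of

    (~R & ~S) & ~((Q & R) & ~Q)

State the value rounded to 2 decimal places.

~R = 1 − 0.14 = 0.86
~S = 1 − 0.11 = 0.89
~R & ~S = min(a, b) on (0.86, 0.89) = 0.86
Q & R = min(a, b) on (0.96, 0.14) = 0.14
~Q = 1 − 0.96 = 0.04
(Q & R) & ~Q = min(a, b) on (0.14, 0.04) = 0.04
~((Q & R) & ~Q) = 1 − 0.04 = 0.96
(~R & ~S) & ~((Q & R) & ~Q) = min(a, b) on (0.86, 0.96) = 0.86

0.86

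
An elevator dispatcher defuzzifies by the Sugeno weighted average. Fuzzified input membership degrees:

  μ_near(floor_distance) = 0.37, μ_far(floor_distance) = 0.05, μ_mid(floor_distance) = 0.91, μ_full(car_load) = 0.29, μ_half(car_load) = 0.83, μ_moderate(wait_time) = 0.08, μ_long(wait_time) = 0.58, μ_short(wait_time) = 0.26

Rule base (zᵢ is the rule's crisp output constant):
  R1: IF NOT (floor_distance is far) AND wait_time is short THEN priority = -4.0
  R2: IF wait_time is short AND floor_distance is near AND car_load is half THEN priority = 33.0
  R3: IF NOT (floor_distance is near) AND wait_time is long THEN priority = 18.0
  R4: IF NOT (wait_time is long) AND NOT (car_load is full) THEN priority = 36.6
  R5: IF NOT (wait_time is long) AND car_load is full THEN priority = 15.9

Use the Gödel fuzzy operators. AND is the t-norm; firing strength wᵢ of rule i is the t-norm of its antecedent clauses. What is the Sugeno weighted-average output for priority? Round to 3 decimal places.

R1 (z=-4.0): ¬far=1−0.05=0.95, short=0.26; AND[min(a, b)] → w = 0.26
R2 (z=33.0): short=0.26, near=0.37, half=0.83; AND[min(a, b)] → w = 0.26
R3 (z=18.0): ¬near=1−0.37=0.63, long=0.58; AND[min(a, b)] → w = 0.58
R4 (z=36.6): ¬long=1−0.58=0.42, ¬full=1−0.29=0.71; AND[min(a, b)] → w = 0.42
R5 (z=15.9): ¬long=1−0.58=0.42, full=0.29; AND[min(a, b)] → w = 0.29
Weighted average = (0.26·-4.0 + 0.26·33.0 + 0.58·18.0 + 0.42·36.6 + 0.29·15.9) / (0.26 + 0.26 + 0.58 + 0.42 + 0.29)
  = 37.9630 / 1.8100 = 20.974

20.974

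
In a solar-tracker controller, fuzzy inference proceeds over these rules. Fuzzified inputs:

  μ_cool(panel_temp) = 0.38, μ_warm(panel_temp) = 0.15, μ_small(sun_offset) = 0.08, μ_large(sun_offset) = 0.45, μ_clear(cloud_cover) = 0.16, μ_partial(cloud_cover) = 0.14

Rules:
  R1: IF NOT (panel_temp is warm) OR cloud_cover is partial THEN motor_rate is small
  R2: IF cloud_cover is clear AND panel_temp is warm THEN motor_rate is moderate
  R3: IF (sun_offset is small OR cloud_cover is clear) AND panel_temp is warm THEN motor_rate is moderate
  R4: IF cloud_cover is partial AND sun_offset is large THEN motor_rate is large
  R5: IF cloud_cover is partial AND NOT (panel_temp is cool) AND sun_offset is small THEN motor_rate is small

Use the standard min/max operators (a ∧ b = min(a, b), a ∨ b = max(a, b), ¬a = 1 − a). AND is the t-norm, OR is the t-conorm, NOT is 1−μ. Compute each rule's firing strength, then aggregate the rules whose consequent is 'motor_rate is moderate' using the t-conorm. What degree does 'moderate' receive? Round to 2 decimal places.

R1: ¬warm=1−0.15=0.85, partial=0.14; OR[max(a, b)] → w = 0.85
R2: clear=0.16, warm=0.15; AND[min(a, b)] → w = 0.15
R3: (small=0.08 OR clear=0.16) = 0.16; AND[min(a, b)] with warm=0.15 → w = 0.15
R4: partial=0.14, large=0.45; AND[min(a, b)] → w = 0.14
R5: partial=0.14, ¬cool=1−0.38=0.62, small=0.08; AND[min(a, b)] → w = 0.08
Rules with consequent 'moderate': {R2, R3} → strengths 0.15, 0.15
Aggregate via t-conorm [max(a, b)]: 0.15

0.15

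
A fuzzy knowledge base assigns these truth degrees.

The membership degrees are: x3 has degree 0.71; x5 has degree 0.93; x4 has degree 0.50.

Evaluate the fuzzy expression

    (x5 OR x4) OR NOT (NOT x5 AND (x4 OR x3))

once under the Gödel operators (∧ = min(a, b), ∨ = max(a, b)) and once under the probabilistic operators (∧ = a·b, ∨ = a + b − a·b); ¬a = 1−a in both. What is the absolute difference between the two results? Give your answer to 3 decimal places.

0.068

Under Gödel:
  x5 OR x4 = max(a, b) on (0.93, 0.50) = 0.93
  NOT x5 = 1 − 0.93 = 0.07
  x4 OR x3 = max(a, b) on (0.50, 0.71) = 0.71
  NOT x5 AND (x4 OR x3) = min(a, b) on (0.07, 0.71) = 0.07
  NOT (NOT x5 AND (x4 OR x3)) = 1 − 0.07 = 0.93
  (x5 OR x4) OR NOT (NOT x5 AND (x4 OR x3)) = max(a, b) on (0.93, 0.93) = 0.93
  → value = 0.9300
Under probabilistic:
  x5 OR x4 = a + b − a·b on (0.9300, 0.5000) = 0.9650
  NOT x5 = 1 − 0.9300 = 0.0700
  x4 OR x3 = a + b − a·b on (0.5000, 0.7100) = 0.8550
  NOT x5 AND (x4 OR x3) = a·b on (0.0700, 0.8550) = 0.0598
  NOT (NOT x5 AND (x4 OR x3)) = 1 − 0.0598 = 0.9402
  (x5 OR x4) OR NOT (NOT x5 AND (x4 OR x3)) = a + b − a·b on (0.9650, 0.9402) = 0.9979
  → value = 0.9979
|0.9300 − 0.9979| = 0.068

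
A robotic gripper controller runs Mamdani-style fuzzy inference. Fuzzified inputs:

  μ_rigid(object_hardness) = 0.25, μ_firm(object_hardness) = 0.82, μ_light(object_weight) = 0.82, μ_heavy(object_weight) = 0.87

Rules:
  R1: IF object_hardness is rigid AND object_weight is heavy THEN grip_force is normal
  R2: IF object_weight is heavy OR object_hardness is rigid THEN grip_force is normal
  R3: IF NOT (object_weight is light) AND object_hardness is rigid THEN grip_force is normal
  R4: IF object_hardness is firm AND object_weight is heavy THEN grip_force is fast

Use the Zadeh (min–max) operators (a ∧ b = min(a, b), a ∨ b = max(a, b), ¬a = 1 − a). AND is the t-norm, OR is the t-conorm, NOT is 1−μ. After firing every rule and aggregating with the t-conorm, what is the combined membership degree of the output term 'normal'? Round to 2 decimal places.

0.87

R1: rigid=0.25, heavy=0.87; AND[min(a, b)] → w = 0.25
R2: heavy=0.87, rigid=0.25; OR[max(a, b)] → w = 0.87
R3: ¬light=1−0.82=0.18, rigid=0.25; AND[min(a, b)] → w = 0.18
R4: firm=0.82, heavy=0.87; AND[min(a, b)] → w = 0.82
Rules with consequent 'normal': {R1, R2, R3} → strengths 0.25, 0.87, 0.18
Aggregate via t-conorm [max(a, b)]: 0.87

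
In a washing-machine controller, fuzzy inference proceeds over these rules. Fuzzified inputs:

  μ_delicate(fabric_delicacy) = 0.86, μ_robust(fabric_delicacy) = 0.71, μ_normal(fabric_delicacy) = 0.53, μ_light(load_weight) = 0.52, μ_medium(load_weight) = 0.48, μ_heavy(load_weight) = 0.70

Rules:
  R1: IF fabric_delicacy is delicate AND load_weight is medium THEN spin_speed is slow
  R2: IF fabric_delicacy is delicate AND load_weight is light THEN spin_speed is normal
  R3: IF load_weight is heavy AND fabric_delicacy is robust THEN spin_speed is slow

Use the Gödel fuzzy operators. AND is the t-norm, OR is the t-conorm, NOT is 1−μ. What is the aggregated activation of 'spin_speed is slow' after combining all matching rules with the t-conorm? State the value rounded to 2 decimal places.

0.70

R1: delicate=0.86, medium=0.48; AND[min(a, b)] → w = 0.48
R2: delicate=0.86, light=0.52; AND[min(a, b)] → w = 0.52
R3: heavy=0.70, robust=0.71; AND[min(a, b)] → w = 0.70
Rules with consequent 'slow': {R1, R3} → strengths 0.48, 0.70
Aggregate via t-conorm [max(a, b)]: 0.70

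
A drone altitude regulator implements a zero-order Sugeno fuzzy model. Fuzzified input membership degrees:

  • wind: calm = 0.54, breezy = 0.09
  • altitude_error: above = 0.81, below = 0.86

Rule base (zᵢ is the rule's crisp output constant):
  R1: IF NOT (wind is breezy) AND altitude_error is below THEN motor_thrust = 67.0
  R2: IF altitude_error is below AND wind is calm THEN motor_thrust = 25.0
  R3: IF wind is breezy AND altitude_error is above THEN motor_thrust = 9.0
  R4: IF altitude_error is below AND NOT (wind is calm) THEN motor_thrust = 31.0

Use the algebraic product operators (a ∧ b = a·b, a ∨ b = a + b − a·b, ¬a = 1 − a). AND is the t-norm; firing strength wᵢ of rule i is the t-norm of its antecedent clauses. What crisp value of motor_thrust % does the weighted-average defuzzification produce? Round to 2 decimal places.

R1 (z=67.0): ¬breezy=1−0.09=0.91, below=0.86; AND[a·b] → w = 0.7826
R2 (z=25.0): below=0.86, calm=0.54; AND[a·b] → w = 0.4644
R3 (z=9.0): breezy=0.09, above=0.81; AND[a·b] → w = 0.0729
R4 (z=31.0): below=0.86, ¬calm=1−0.54=0.46; AND[a·b] → w = 0.3956
Weighted average = (0.7826·67.0 + 0.4644·25.0 + 0.0729·9.0 + 0.3956·31.0) / (0.7826 + 0.4644 + 0.0729 + 0.3956)
  = 76.9639 / 1.7155 = 44.86

44.86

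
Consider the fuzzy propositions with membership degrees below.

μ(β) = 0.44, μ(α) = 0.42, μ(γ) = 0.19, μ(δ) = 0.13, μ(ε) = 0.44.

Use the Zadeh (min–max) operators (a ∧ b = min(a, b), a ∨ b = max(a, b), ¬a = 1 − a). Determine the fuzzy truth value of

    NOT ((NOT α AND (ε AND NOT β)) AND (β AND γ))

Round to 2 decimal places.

0.81

NOT α = 1 − 0.42 = 0.58
NOT β = 1 − 0.44 = 0.56
ε AND NOT β = min(a, b) on (0.44, 0.56) = 0.44
NOT α AND (ε AND NOT β) = min(a, b) on (0.58, 0.44) = 0.44
β AND γ = min(a, b) on (0.44, 0.19) = 0.19
(NOT α AND (ε AND NOT β)) AND (β AND γ) = min(a, b) on (0.44, 0.19) = 0.19
NOT ((NOT α AND (ε AND NOT β)) AND (β AND γ)) = 1 − 0.19 = 0.81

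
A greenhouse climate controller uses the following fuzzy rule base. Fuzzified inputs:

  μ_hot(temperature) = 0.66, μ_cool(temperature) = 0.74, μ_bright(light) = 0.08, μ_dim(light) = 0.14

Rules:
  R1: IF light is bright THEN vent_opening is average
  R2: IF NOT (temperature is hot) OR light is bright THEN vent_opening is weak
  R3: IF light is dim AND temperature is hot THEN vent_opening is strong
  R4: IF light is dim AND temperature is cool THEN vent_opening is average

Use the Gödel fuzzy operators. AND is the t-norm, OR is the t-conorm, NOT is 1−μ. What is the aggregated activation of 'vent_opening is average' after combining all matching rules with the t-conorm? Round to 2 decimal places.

0.14

R1: bright=0.08 → w = 0.08
R2: ¬hot=1−0.66=0.34, bright=0.08; OR[max(a, b)] → w = 0.34
R3: dim=0.14, hot=0.66; AND[min(a, b)] → w = 0.14
R4: dim=0.14, cool=0.74; AND[min(a, b)] → w = 0.14
Rules with consequent 'average': {R1, R4} → strengths 0.08, 0.14
Aggregate via t-conorm [max(a, b)]: 0.14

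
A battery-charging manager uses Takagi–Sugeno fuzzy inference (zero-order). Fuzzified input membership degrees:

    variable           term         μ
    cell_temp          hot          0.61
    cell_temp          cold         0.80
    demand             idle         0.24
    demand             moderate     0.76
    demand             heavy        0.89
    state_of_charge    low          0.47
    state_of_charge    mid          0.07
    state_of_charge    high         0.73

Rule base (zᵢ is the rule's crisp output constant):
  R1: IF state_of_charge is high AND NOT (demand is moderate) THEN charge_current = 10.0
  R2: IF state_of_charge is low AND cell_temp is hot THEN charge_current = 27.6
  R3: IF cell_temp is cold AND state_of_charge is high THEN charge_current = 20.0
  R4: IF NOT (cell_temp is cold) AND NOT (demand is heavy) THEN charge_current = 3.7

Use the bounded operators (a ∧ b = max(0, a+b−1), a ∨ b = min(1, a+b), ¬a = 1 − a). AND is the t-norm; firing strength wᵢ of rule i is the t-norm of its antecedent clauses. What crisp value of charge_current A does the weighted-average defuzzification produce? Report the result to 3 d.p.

R1 (z=10.0): high=0.73, ¬moderate=1−0.76=0.24; AND[max(0, a+b−1)] → w = 0.00
R2 (z=27.6): low=0.47, hot=0.61; AND[max(0, a+b−1)] → w = 0.08
R3 (z=20.0): cold=0.80, high=0.73; AND[max(0, a+b−1)] → w = 0.53
R4 (z=3.7): ¬cold=1−0.80=0.20, ¬heavy=1−0.89=0.11; AND[max(0, a+b−1)] → w = 0.00
Weighted average = (0.00·10.0 + 0.08·27.6 + 0.53·20.0 + 0.00·3.7) / (0.00 + 0.08 + 0.53 + 0.00)
  = 12.8080 / 0.6100 = 20.997

20.997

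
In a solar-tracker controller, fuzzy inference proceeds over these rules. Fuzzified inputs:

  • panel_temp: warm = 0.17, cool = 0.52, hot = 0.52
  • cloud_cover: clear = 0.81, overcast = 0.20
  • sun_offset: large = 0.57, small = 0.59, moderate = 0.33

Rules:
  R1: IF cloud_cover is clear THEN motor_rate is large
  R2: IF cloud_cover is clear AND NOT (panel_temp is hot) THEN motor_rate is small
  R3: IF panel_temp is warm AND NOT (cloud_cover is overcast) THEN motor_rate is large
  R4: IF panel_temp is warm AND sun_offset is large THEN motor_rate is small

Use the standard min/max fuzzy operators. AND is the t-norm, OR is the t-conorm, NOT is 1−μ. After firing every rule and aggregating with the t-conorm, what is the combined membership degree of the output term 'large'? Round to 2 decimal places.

R1: clear=0.81 → w = 0.81
R2: clear=0.81, ¬hot=1−0.52=0.48; AND[min(a, b)] → w = 0.48
R3: warm=0.17, ¬overcast=1−0.20=0.80; AND[min(a, b)] → w = 0.17
R4: warm=0.17, large=0.57; AND[min(a, b)] → w = 0.17
Rules with consequent 'large': {R1, R3} → strengths 0.81, 0.17
Aggregate via t-conorm [max(a, b)]: 0.81

0.81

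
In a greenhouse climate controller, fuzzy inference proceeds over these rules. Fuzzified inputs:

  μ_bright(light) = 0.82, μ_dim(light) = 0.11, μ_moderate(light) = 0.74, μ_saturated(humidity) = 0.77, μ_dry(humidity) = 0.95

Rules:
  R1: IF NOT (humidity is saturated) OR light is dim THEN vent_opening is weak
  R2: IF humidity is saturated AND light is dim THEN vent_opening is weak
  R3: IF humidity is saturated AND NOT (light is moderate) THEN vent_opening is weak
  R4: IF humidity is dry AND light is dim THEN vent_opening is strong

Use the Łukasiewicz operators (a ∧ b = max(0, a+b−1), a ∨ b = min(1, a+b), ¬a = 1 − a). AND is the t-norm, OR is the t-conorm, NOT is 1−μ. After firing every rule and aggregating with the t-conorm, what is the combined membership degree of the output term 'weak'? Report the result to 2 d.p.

0.37

R1: ¬saturated=1−0.77=0.23, dim=0.11; OR[min(1, a+b)] → w = 0.34
R2: saturated=0.77, dim=0.11; AND[max(0, a+b−1)] → w = 0.00
R3: saturated=0.77, ¬moderate=1−0.74=0.26; AND[max(0, a+b−1)] → w = 0.03
R4: dry=0.95, dim=0.11; AND[max(0, a+b−1)] → w = 0.06
Rules with consequent 'weak': {R1, R2, R3} → strengths 0.34, 0.00, 0.03
Aggregate via t-conorm [min(1, a+b)]: 0.37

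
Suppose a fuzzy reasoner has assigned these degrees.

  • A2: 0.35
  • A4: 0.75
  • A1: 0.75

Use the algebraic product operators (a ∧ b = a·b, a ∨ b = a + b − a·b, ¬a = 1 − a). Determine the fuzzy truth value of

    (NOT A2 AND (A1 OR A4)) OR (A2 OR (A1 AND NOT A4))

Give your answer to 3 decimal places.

NOT A2 = 1 − 0.3500 = 0.6500
A1 OR A4 = a + b − a·b on (0.7500, 0.7500) = 0.9375
NOT A2 AND (A1 OR A4) = a·b on (0.6500, 0.9375) = 0.6094
NOT A4 = 1 − 0.7500 = 0.2500
A1 AND NOT A4 = a·b on (0.7500, 0.2500) = 0.1875
A2 OR (A1 AND NOT A4) = a + b − a·b on (0.3500, 0.1875) = 0.4719
(NOT A2 AND (A1 OR A4)) OR (A2 OR (A1 AND NOT A4)) = a + b − a·b on (0.6094, 0.4719) = 0.7937

0.794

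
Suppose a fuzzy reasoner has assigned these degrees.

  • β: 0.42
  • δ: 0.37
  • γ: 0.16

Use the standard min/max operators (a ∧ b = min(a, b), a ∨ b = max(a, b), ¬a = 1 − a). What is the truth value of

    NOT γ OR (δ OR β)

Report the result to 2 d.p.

0.84

NOT γ = 1 − 0.16 = 0.84
δ OR β = max(a, b) on (0.37, 0.42) = 0.42
NOT γ OR (δ OR β) = max(a, b) on (0.84, 0.42) = 0.84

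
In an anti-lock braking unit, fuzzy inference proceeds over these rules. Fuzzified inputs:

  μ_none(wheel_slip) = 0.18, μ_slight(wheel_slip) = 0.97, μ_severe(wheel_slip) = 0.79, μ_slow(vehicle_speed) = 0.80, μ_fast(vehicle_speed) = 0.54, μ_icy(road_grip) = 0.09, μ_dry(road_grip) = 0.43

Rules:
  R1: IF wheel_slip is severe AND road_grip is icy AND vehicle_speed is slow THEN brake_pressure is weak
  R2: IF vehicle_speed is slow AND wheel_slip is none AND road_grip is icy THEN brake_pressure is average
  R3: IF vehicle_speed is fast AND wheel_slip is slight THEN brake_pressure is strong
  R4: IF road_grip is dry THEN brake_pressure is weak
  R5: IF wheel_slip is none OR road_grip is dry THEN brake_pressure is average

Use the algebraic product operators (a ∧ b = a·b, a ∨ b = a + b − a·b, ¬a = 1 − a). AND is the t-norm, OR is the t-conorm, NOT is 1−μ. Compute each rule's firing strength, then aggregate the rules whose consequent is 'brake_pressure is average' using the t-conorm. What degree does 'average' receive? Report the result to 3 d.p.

0.539

R1: severe=0.79, icy=0.09, slow=0.80; AND[a·b] → w = 0.0569
R2: slow=0.80, none=0.18, icy=0.09; AND[a·b] → w = 0.0130
R3: fast=0.54, slight=0.97; AND[a·b] → w = 0.5238
R4: dry=0.43 → w = 0.4300
R5: none=0.18, dry=0.43; OR[a + b − a·b] → w = 0.5326
Rules with consequent 'average': {R2, R5} → strengths 0.0130, 0.5326
Aggregate via t-conorm [a + b − a·b]: 0.5387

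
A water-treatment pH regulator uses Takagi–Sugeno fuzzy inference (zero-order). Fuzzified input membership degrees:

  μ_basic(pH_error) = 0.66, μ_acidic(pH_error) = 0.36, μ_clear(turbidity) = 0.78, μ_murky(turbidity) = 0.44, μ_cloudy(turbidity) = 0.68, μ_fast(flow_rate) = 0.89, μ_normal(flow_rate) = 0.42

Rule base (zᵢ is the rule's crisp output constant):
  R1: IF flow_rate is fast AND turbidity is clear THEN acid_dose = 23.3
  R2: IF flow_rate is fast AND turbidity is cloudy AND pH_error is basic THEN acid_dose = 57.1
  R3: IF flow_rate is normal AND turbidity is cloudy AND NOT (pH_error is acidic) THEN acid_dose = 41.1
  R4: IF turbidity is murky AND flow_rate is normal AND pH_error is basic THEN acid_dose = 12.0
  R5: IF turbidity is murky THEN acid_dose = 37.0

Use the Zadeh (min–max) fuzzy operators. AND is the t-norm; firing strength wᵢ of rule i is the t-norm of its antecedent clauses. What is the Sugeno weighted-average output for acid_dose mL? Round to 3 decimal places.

34.721

R1 (z=23.3): fast=0.89, clear=0.78; AND[min(a, b)] → w = 0.78
R2 (z=57.1): fast=0.89, cloudy=0.68, basic=0.66; AND[min(a, b)] → w = 0.66
R3 (z=41.1): normal=0.42, cloudy=0.68, ¬acidic=1−0.36=0.64; AND[min(a, b)] → w = 0.42
R4 (z=12.0): murky=0.44, normal=0.42, basic=0.66; AND[min(a, b)] → w = 0.42
R5 (z=37.0): murky=0.44 → w = 0.44
Weighted average = (0.78·23.3 + 0.66·57.1 + 0.42·41.1 + 0.42·12.0 + 0.44·37.0) / (0.78 + 0.66 + 0.42 + 0.42 + 0.44)
  = 94.4420 / 2.7200 = 34.721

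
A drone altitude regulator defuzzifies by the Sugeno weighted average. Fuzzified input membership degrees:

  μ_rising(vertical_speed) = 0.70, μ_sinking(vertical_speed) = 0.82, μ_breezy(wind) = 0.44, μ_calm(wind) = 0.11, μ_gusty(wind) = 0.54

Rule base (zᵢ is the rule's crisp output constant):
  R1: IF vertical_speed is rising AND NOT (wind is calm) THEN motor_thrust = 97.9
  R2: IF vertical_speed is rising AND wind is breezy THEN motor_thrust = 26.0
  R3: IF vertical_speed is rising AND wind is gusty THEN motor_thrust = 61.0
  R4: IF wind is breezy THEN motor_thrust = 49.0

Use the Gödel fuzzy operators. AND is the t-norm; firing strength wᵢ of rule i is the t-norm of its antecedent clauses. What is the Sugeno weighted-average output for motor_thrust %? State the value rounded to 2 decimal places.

R1 (z=97.9): rising=0.70, ¬calm=1−0.11=0.89; AND[min(a, b)] → w = 0.70
R2 (z=26.0): rising=0.70, breezy=0.44; AND[min(a, b)] → w = 0.44
R3 (z=61.0): rising=0.70, gusty=0.54; AND[min(a, b)] → w = 0.54
R4 (z=49.0): breezy=0.44 → w = 0.44
Weighted average = (0.70·97.9 + 0.44·26.0 + 0.54·61.0 + 0.44·49.0) / (0.70 + 0.44 + 0.54 + 0.44)
  = 134.4700 / 2.1200 = 63.43

63.43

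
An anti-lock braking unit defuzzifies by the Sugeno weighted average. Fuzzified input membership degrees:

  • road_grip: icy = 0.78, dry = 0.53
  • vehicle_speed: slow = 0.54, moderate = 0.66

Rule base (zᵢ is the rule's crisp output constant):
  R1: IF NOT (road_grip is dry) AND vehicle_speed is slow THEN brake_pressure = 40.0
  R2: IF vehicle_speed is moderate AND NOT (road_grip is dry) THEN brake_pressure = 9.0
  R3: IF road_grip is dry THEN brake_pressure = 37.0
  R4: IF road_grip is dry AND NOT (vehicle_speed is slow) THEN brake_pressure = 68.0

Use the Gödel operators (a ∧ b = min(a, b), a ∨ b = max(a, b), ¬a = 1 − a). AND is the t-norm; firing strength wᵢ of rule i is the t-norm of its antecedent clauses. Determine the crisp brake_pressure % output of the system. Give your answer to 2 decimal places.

R1 (z=40.0): ¬dry=1−0.53=0.47, slow=0.54; AND[min(a, b)] → w = 0.47
R2 (z=9.0): moderate=0.66, ¬dry=1−0.53=0.47; AND[min(a, b)] → w = 0.47
R3 (z=37.0): dry=0.53 → w = 0.53
R4 (z=68.0): dry=0.53, ¬slow=1−0.54=0.46; AND[min(a, b)] → w = 0.46
Weighted average = (0.47·40.0 + 0.47·9.0 + 0.53·37.0 + 0.46·68.0) / (0.47 + 0.47 + 0.53 + 0.46)
  = 73.9200 / 1.9300 = 38.30

38.30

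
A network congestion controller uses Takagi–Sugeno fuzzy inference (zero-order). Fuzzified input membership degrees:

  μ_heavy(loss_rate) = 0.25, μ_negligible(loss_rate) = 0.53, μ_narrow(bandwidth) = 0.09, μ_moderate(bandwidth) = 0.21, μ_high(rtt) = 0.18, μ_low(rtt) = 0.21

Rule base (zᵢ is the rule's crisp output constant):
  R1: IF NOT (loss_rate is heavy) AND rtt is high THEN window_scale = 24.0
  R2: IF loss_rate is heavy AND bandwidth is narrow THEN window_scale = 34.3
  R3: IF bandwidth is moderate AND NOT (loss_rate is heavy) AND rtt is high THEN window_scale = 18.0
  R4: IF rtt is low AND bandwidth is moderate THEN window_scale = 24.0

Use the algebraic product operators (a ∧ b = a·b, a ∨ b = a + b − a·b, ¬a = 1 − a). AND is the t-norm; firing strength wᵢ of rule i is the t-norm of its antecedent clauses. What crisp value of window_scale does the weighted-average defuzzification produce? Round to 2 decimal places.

24.27

R1 (z=24.0): ¬heavy=1−0.25=0.75, high=0.18; AND[a·b] → w = 0.1350
R2 (z=34.3): heavy=0.25, narrow=0.09; AND[a·b] → w = 0.0225
R3 (z=18.0): moderate=0.21, ¬heavy=1−0.25=0.75, high=0.18; AND[a·b] → w = 0.0284
R4 (z=24.0): low=0.21, moderate=0.21; AND[a·b] → w = 0.0441
Weighted average = (0.1350·24.0 + 0.0225·34.3 + 0.0284·18.0 + 0.0441·24.0) / (0.1350 + 0.0225 + 0.0284 + 0.0441)
  = 5.5804 / 0.2299 = 24.27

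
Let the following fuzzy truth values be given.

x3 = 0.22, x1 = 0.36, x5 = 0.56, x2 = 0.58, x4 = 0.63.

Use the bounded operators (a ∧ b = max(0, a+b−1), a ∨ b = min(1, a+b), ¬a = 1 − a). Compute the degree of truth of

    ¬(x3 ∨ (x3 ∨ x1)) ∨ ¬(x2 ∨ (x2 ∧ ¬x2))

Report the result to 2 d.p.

0.62

x3 ∨ x1 = min(1, a+b) on (0.22, 0.36) = 0.58
x3 ∨ (x3 ∨ x1) = min(1, a+b) on (0.22, 0.58) = 0.80
¬(x3 ∨ (x3 ∨ x1)) = 1 − 0.80 = 0.20
¬x2 = 1 − 0.58 = 0.42
x2 ∧ ¬x2 = max(0, a+b−1) on (0.58, 0.42) = 0.00
x2 ∨ (x2 ∧ ¬x2) = min(1, a+b) on (0.58, 0.00) = 0.58
¬(x2 ∨ (x2 ∧ ¬x2)) = 1 − 0.58 = 0.42
¬(x3 ∨ (x3 ∨ x1)) ∨ ¬(x2 ∨ (x2 ∧ ¬x2)) = min(1, a+b) on (0.20, 0.42) = 0.62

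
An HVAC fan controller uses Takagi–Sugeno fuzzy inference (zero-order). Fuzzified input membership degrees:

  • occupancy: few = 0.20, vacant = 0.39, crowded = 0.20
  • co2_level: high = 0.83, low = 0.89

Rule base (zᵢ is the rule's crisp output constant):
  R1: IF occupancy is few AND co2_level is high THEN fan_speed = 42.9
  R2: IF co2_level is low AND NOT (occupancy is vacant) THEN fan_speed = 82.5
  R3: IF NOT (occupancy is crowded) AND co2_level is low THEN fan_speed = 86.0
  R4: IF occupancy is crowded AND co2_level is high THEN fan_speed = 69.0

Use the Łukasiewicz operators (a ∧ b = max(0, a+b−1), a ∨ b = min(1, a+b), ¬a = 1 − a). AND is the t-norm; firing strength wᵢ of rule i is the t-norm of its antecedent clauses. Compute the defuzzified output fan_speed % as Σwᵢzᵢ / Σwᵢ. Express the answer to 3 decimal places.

R1 (z=42.9): few=0.20, high=0.83; AND[max(0, a+b−1)] → w = 0.03
R2 (z=82.5): low=0.89, ¬vacant=1−0.39=0.61; AND[max(0, a+b−1)] → w = 0.50
R3 (z=86.0): ¬crowded=1−0.20=0.80, low=0.89; AND[max(0, a+b−1)] → w = 0.69
R4 (z=69.0): crowded=0.20, high=0.83; AND[max(0, a+b−1)] → w = 0.03
Weighted average = (0.03·42.9 + 0.50·82.5 + 0.69·86.0 + 0.03·69.0) / (0.03 + 0.50 + 0.69 + 0.03)
  = 103.9470 / 1.2500 = 83.158

83.158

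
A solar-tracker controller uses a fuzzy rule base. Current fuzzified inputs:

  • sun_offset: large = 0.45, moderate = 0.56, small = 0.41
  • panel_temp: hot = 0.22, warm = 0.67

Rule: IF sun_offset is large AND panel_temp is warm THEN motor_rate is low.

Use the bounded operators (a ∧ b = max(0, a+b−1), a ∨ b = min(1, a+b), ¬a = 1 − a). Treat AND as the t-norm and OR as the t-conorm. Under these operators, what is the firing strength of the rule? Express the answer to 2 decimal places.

0.12

firing strength: large=0.45, warm=0.67; AND[max(0, a+b−1)] → w = 0.12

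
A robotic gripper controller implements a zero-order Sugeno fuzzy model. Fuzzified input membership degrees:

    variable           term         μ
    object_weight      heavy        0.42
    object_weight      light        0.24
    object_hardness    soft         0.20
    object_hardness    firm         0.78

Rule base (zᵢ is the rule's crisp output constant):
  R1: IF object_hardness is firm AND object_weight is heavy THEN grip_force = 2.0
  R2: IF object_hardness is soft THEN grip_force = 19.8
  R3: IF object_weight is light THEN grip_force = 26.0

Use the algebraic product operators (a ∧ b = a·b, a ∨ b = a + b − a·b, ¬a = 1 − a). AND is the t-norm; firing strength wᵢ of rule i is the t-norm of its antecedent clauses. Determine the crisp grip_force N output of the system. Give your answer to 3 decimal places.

R1 (z=2.0): firm=0.78, heavy=0.42; AND[a·b] → w = 0.3276
R2 (z=19.8): soft=0.20 → w = 0.2000
R3 (z=26.0): light=0.24 → w = 0.2400
Weighted average = (0.3276·2.0 + 0.2000·19.8 + 0.2400·26.0) / (0.3276 + 0.2000 + 0.2400)
  = 10.8552 / 0.7676 = 14.142

14.142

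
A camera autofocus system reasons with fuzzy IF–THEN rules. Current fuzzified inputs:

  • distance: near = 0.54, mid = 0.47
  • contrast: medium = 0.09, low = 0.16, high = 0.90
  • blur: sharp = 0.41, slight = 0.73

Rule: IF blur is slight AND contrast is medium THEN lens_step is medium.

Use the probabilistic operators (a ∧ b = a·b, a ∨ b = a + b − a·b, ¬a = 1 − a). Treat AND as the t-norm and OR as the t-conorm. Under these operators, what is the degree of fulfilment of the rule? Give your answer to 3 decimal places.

firing strength: slight=0.73, medium=0.09; AND[a·b] → w = 0.0657

0.066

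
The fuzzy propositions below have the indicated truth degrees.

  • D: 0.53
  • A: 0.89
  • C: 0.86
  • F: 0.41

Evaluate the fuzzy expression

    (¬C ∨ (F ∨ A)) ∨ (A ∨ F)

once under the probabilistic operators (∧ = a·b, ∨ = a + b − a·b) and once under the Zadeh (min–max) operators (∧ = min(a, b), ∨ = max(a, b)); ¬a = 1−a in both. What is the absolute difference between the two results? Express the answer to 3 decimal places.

0.106

Under probabilistic:
  ¬C = 1 − 0.8600 = 0.1400
  F ∨ A = a + b − a·b on (0.4100, 0.8900) = 0.9351
  ¬C ∨ (F ∨ A) = a + b − a·b on (0.1400, 0.9351) = 0.9442
  A ∨ F = a + b − a·b on (0.8900, 0.4100) = 0.9351
  (¬C ∨ (F ∨ A)) ∨ (A ∨ F) = a + b − a·b on (0.9442, 0.9351) = 0.9964
  → value = 0.9964
Under Zadeh (min–max):
  ¬C = 1 − 0.86 = 0.14
  F ∨ A = max(a, b) on (0.41, 0.89) = 0.89
  ¬C ∨ (F ∨ A) = max(a, b) on (0.14, 0.89) = 0.89
  A ∨ F = max(a, b) on (0.89, 0.41) = 0.89
  (¬C ∨ (F ∨ A)) ∨ (A ∨ F) = max(a, b) on (0.89, 0.89) = 0.89
  → value = 0.8900
|0.9964 − 0.8900| = 0.106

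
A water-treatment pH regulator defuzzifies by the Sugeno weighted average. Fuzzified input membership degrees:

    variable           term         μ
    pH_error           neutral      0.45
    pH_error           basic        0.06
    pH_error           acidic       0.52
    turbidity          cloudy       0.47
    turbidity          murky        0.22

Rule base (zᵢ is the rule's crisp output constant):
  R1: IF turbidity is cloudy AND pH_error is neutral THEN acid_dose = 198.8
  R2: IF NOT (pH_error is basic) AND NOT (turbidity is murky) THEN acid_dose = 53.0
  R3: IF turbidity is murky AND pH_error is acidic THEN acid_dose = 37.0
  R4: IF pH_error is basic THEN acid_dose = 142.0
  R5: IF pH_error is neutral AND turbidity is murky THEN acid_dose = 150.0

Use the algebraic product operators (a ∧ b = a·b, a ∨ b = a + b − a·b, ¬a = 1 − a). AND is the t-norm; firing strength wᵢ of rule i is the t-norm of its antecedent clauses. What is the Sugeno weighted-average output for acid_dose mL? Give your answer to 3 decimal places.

89.080

R1 (z=198.8): cloudy=0.47, neutral=0.45; AND[a·b] → w = 0.2115
R2 (z=53.0): ¬basic=1−0.06=0.94, ¬murky=1−0.22=0.78; AND[a·b] → w = 0.7332
R3 (z=37.0): murky=0.22, acidic=0.52; AND[a·b] → w = 0.1144
R4 (z=142.0): basic=0.06 → w = 0.0600
R5 (z=150.0): neutral=0.45, murky=0.22; AND[a·b] → w = 0.0990
Weighted average = (0.2115·198.8 + 0.7332·53.0 + 0.1144·37.0 + 0.0600·142.0 + 0.0990·150.0) / (0.2115 + 0.7332 + 0.1144 + 0.0600 + 0.0990)
  = 108.5086 / 1.2181 = 89.080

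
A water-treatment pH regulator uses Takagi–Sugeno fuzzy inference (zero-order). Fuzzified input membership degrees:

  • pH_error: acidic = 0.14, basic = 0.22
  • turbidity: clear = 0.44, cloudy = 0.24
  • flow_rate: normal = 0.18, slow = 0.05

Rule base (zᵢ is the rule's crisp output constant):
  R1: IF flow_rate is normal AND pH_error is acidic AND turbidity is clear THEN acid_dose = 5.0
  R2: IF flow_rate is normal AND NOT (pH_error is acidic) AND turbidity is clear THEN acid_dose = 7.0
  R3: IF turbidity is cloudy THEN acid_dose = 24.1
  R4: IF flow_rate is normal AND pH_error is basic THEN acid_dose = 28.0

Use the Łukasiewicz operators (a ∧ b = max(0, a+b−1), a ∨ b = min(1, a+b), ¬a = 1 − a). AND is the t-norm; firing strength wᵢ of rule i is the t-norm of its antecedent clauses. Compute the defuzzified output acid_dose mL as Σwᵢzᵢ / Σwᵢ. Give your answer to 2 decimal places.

R1 (z=5.0): normal=0.18, acidic=0.14, clear=0.44; AND[max(0, a+b−1)] → w = 0.00
R2 (z=7.0): normal=0.18, ¬acidic=1−0.14=0.86, clear=0.44; AND[max(0, a+b−1)] → w = 0.00
R3 (z=24.1): cloudy=0.24 → w = 0.24
R4 (z=28.0): normal=0.18, basic=0.22; AND[max(0, a+b−1)] → w = 0.00
Weighted average = (0.00·5.0 + 0.00·7.0 + 0.24·24.1 + 0.00·28.0) / (0.00 + 0.00 + 0.24 + 0.00)
  = 5.7840 / 0.2400 = 24.10

24.10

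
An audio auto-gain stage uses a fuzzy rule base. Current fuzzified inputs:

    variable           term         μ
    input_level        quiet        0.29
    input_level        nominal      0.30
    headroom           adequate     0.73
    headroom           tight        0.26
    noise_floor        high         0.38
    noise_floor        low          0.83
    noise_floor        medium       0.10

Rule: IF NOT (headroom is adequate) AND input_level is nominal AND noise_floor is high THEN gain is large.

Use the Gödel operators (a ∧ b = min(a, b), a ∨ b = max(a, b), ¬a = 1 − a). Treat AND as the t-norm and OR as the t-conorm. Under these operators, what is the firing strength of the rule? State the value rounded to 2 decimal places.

firing strength: ¬adequate=1−0.73=0.27, nominal=0.30, high=0.38; AND[min(a, b)] → w = 0.27

0.27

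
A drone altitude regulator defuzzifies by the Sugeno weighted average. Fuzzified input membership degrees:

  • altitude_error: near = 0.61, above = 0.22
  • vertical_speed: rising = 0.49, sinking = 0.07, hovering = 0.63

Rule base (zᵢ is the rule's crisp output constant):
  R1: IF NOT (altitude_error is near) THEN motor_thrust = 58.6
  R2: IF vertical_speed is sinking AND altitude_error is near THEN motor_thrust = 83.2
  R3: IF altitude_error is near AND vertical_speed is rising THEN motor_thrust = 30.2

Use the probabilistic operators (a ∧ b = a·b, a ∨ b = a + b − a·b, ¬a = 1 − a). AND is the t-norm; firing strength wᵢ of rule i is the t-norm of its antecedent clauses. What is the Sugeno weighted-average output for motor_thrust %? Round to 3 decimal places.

48.433

R1 (z=58.6): ¬near=1−0.61=0.39 → w = 0.3900
R2 (z=83.2): sinking=0.07, near=0.61; AND[a·b] → w = 0.0427
R3 (z=30.2): near=0.61, rising=0.49; AND[a·b] → w = 0.2989
Weighted average = (0.3900·58.6 + 0.0427·83.2 + 0.2989·30.2) / (0.3900 + 0.0427 + 0.2989)
  = 35.4334 / 0.7316 = 48.433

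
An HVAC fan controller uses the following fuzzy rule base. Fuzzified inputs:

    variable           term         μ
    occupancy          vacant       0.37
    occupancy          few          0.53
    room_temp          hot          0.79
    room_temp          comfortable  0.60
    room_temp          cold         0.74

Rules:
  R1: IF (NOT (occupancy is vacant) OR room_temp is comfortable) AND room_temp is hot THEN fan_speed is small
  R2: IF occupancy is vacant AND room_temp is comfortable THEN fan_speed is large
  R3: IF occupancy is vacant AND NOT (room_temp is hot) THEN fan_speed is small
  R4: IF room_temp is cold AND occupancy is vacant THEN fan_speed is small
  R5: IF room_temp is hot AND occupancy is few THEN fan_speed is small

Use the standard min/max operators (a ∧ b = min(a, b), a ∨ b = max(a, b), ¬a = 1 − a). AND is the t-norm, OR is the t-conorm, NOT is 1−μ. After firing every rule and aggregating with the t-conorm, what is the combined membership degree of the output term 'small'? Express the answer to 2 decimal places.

0.63

R1: (¬vacant=1−0.37=0.63 OR comfortable=0.60) = 0.63; AND[min(a, b)] with hot=0.79 → w = 0.63
R2: vacant=0.37, comfortable=0.60; AND[min(a, b)] → w = 0.37
R3: vacant=0.37, ¬hot=1−0.79=0.21; AND[min(a, b)] → w = 0.21
R4: cold=0.74, vacant=0.37; AND[min(a, b)] → w = 0.37
R5: hot=0.79, few=0.53; AND[min(a, b)] → w = 0.53
Rules with consequent 'small': {R1, R3, R4, R5} → strengths 0.63, 0.21, 0.37, 0.53
Aggregate via t-conorm [max(a, b)]: 0.63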